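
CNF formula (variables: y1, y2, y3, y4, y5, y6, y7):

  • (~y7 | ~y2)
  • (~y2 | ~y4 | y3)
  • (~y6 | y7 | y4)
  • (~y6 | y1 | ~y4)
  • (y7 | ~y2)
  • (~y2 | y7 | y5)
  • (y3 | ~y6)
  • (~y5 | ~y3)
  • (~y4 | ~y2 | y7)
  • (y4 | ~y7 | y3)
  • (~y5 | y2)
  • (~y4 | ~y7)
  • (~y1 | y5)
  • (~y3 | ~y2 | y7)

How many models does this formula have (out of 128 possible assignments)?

6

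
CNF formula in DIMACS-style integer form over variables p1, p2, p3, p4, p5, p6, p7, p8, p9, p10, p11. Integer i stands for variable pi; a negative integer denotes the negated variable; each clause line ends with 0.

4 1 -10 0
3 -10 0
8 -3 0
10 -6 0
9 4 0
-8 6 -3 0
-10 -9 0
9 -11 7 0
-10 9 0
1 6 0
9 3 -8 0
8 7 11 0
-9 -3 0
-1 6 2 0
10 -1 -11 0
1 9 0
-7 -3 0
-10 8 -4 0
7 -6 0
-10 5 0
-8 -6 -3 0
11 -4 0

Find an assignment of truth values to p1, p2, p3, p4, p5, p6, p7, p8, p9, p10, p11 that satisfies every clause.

p1=True  p2=True  p3=False  p4=False  p5=True  p6=False  p7=False  p8=True  p9=True  p10=False  p11=False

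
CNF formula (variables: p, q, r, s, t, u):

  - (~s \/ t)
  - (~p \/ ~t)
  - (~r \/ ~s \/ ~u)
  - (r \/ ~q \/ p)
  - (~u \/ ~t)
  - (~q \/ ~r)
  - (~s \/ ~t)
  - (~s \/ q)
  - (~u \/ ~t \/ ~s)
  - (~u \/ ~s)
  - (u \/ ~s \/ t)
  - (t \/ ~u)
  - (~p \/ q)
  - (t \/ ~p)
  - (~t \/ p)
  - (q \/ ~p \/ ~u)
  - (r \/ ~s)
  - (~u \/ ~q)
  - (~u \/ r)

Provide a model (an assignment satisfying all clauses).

p=False, q=False, r=False, s=False, t=False, u=False

Check each clause:
  1. (t \/ ~s) — ~s is true.
  2. (~t \/ ~p) — ~t is true.
  3. (~u \/ ~r \/ ~s) — ~u is true.
  4. (~q \/ r \/ p) — ~q is true.
  5. (~u \/ ~t) — ~u is true.
  6. (~r \/ ~q) — ~r is true.
  7. (~t \/ ~s) — ~t is true.
  8. (~s \/ q) — ~s is true.
  9. (~t \/ ~s \/ ~u) — ~u is true.
  10. (~u \/ ~s) — ~u is true.
  11. (u \/ t \/ ~s) — ~s is true.
  12. (t \/ ~u) — ~u is true.
  13. (~p \/ q) — ~p is true.
  14. (~p \/ t) — ~p is true.
  15. (p \/ ~t) — ~t is true.
  16. (~p \/ q \/ ~u) — ~u is true.
  17. (~s \/ r) — ~s is true.
  18. (~q \/ ~u) — ~u is true.
  19. (r \/ ~u) — ~u is true.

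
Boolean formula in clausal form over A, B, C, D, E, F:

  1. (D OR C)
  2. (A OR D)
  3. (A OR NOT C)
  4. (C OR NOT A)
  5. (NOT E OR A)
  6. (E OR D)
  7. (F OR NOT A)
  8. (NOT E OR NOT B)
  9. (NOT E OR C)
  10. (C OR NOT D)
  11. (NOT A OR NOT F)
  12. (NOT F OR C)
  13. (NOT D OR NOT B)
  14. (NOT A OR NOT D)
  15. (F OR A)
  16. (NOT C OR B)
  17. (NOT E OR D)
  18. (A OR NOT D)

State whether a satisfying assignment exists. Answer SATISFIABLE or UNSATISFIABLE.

A = True:
  propagation gives C=True, F=True; an empty clause results — contradiction.
A = False:
  propagation gives D=True; an empty clause results — contradiction.
Every branch closes, so no satisfying assignment exists.

UNSATISFIABLE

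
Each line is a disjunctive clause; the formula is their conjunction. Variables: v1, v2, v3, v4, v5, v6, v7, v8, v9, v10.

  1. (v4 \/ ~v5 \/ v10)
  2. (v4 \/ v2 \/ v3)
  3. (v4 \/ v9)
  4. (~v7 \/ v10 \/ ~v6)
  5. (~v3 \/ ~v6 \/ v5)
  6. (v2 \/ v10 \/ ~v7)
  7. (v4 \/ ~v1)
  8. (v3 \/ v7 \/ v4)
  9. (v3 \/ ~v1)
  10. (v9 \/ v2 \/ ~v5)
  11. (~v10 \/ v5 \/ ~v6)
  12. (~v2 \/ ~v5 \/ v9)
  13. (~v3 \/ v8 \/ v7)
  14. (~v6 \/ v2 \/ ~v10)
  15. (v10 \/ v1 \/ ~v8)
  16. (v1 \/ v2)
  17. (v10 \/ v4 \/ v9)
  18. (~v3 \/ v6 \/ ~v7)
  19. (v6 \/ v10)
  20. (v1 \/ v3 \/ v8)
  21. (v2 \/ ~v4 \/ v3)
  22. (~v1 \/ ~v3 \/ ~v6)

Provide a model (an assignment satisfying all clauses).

v1=1, v2=1, v3=1, v4=1, v5=0, v6=0, v7=0, v8=1, v9=1, v10=1

Pure literal: v9 appears only positively; assign v9 = True.
Try v1 = True.
  then v4 is forced to True.
  then v3 is forced to True.
  then v6 is forced to False.
  then v7 is forced to False.
  then v8 is forced to True.
  then v10 is forced to True.
v2, v5 are now unconstrained; take v2 = True, v5 = False.
Every clause has at least one true literal under this assignment.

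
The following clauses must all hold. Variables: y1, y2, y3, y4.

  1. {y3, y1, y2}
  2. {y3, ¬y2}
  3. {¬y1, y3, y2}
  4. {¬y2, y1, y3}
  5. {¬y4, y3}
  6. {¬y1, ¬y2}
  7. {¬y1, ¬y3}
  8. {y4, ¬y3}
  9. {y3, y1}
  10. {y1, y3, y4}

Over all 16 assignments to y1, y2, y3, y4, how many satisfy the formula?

Satisfying assignments:
  y1=F y2=F y3=T y4=T
  y1=F y2=T y3=T y4=T
That's 2 in total.

2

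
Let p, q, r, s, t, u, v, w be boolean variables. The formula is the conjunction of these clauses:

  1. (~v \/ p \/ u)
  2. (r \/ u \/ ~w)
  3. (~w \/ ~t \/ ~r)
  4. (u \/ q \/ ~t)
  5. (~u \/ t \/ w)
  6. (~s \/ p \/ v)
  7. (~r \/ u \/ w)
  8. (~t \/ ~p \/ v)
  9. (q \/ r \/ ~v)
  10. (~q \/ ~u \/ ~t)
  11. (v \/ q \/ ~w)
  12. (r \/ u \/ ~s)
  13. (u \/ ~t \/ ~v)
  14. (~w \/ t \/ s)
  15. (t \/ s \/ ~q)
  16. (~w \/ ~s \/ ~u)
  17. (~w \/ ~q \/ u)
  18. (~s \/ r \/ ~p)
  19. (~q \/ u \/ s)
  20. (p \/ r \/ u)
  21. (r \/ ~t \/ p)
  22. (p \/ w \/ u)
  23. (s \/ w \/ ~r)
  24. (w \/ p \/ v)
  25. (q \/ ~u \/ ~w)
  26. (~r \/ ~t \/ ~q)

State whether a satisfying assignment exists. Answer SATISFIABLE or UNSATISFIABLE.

SATISFIABLE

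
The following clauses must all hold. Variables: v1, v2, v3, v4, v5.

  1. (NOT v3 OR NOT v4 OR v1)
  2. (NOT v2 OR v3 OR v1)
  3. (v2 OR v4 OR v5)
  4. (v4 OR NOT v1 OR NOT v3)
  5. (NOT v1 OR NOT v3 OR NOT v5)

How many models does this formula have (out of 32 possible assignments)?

Split on v1, then v3.
  v1=1, v3=1: remaining (v2,v4,v5) ∈ {(0,1,0); (1,1,0)} — 2.
  v1=1, v3=0: 7 of the 8 assignments to (v2,v4,v5) work.
  v1=0, v3=1: remaining (v2,v4,v5) ∈ {(0,0,1); (1,0,0); (1,0,1)} — 3.
  v1=0, v3=0: remaining (v2,v4,v5) ∈ {(0,0,1); (0,1,0); (0,1,1)} — 3.
Total: 2 + 7 + 3 + 3 = 15.

15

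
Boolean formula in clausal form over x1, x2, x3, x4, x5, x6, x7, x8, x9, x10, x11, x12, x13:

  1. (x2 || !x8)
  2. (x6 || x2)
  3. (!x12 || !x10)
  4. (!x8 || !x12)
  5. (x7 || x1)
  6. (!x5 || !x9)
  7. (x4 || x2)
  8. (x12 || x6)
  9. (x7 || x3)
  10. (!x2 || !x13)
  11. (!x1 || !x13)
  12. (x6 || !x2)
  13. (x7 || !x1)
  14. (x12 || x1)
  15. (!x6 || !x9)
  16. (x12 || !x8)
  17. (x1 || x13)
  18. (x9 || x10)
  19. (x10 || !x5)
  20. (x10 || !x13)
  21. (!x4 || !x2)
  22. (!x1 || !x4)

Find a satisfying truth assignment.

x1 = T, x2 = T, x3 = F, x4 = F, x5 = F, x6 = T, x7 = T, x8 = F, x9 = F, x10 = T, x11 = F, x12 = F, x13 = F

Pure literal: x5 appears only negated; assign x5 = False.
Pure literal: x7 appears only positively; assign x7 = True.
Branch on x1: take x1 = True.
  then x13 is forced to False.
  then x4 is forced to False.
  then x2 is forced to True.
  then x6 is forced to True.
  then x9 is forced to False.
  then x10 is forced to True.
  then x12 is forced to False.
  then x8 is forced to False.
x3, x11 are now unconstrained; take x3 = False, x11 = False.
Every clause has at least one true literal under this assignment.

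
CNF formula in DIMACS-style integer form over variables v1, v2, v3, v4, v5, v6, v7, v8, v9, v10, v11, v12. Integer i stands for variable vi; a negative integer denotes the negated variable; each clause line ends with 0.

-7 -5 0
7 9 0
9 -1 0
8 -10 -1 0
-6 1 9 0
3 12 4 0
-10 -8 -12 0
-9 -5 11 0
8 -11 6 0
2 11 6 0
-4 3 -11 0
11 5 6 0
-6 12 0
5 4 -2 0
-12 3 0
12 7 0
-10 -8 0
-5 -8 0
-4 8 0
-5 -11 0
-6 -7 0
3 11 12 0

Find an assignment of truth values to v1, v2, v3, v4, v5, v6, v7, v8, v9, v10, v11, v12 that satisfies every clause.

v1=T, v2=F, v3=T, v4=T, v5=F, v6=T, v7=F, v8=T, v9=T, v10=F, v11=F, v12=T

v3 occurs only positively in the remaining clauses — set v3 = True.
v10 occurs only negated in the remaining clauses — set v10 = False.
Branch on v1: take v1 = True.
  then v9 is forced to True.
Set v2 = False and propagate.
For the remaining variables, v4 = True, v5 = False, v6 = True, v7 = False, v8 = True, v11 = False, v12 = True works.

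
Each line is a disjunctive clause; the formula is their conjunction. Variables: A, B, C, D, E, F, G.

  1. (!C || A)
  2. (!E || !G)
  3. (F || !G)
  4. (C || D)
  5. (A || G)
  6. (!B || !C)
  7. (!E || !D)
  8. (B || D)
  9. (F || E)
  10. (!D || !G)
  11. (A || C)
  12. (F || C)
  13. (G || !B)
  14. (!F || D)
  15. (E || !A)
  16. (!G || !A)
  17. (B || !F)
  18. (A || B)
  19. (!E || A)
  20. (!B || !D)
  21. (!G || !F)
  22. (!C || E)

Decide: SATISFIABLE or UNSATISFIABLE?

A = True:
  propagation gives E=True, G=False, D=False, C=True; an empty clause results — contradiction.
A = False:
  propagation gives C=False; an empty clause results — contradiction.
Every branch closes, so no satisfying assignment exists.

UNSATISFIABLE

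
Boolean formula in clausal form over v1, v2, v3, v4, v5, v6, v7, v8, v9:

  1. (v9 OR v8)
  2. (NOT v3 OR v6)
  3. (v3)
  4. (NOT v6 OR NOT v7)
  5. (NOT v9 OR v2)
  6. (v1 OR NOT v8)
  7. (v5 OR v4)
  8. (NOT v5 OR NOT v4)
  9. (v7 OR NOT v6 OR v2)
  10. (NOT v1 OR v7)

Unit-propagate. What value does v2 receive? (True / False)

True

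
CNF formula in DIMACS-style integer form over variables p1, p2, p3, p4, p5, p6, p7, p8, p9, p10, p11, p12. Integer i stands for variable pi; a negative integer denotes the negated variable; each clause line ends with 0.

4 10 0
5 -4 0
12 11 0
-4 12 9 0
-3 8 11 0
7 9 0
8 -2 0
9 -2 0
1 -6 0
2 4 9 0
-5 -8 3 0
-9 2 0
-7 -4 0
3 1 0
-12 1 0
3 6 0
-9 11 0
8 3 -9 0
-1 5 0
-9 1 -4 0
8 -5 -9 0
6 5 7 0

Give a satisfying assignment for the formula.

p1=1, p2=1, p3=1, p4=0, p5=1, p6=1, p7=1, p8=1, p9=1, p10=1, p11=1, p12=1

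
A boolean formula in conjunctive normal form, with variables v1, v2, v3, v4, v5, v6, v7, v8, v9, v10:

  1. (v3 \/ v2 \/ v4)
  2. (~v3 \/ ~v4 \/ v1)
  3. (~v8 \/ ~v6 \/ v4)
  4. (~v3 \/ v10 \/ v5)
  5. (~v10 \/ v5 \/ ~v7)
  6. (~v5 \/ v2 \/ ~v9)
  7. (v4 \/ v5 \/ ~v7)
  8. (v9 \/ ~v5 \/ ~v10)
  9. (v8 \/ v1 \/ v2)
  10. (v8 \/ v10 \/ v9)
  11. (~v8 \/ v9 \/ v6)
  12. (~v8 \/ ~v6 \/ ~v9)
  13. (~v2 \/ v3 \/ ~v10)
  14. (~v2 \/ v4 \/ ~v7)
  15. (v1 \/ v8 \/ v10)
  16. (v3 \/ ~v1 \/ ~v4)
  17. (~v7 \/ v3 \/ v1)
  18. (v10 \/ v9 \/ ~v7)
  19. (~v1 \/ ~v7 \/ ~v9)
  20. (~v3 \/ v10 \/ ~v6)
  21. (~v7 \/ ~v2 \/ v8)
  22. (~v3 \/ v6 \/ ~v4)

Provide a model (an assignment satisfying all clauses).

v1=False, v2=False, v3=True, v4=False, v5=False, v6=False, v7=False, v8=True, v9=True, v10=True

v7 occurs only negated in the remaining clauses — set v7 = False.
Set v1 = False and propagate.
Branch on v2: take v2 = False.
  then v8 is forced to True.
The remaining clauses are satisfied by v3 = True, v4 = False, v5 = False, v6 = False, v9 = True, v10 = True.
Check each clause:
  1. (v4 \/ v2 \/ v3) — v3 is true.
  2. (~v4 \/ ~v3 \/ v1) — ~v4 is true.
  3. (~v8 \/ ~v6 \/ v4) — ~v6 is true.
  4. (~v3 \/ v10 \/ v5) — v10 is true.
  5. (~v10 \/ v5 \/ ~v7) — ~v7 is true.
  6. (~v9 \/ ~v5 \/ v2) — ~v5 is true.
  7. (v5 \/ v4 \/ ~v7) — ~v7 is true.
  8. (v9 \/ ~v5 \/ ~v10) — v9 is true.
  9. (v2 \/ v8 \/ v1) — v8 is true.
  10. (v9 \/ v10 \/ v8) — v8 is true.
  11. (v9 \/ v6 \/ ~v8) — v9 is true.
  12. (~v6 \/ ~v9 \/ ~v8) — ~v6 is true.
  13. (v3 \/ ~v2 \/ ~v10) — v3 is true.
  14. (v4 \/ ~v7 \/ ~v2) — ~v7 is true.
  15. (v1 \/ v8 \/ v10) — v8 is true.
  16. (~v4 \/ ~v1 \/ v3) — v3 is true.
  17. (~v7 \/ v1 \/ v3) — v3 is true.
  18. (v9 \/ ~v7 \/ v10) — ~v7 is true.
  19. (~v7 \/ ~v9 \/ ~v1) — ~v7 is true.
  20. (~v3 \/ ~v6 \/ v10) — v10 is true.
  21. (~v7 \/ ~v2 \/ v8) — v8 is true.
  22. (~v4 \/ ~v3 \/ v6) — ~v4 is true.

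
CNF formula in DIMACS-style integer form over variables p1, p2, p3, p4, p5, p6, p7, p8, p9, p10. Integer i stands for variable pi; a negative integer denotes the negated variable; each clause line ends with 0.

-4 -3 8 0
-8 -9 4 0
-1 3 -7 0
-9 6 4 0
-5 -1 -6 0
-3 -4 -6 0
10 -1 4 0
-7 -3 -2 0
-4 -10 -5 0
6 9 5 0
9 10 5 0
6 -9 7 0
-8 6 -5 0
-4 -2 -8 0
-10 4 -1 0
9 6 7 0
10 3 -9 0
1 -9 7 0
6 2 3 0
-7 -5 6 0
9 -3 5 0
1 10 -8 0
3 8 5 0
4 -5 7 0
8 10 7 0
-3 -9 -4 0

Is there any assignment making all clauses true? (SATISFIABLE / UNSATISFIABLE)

SATISFIABLE

Try p1 = False.
The remaining clauses are satisfied by p2 = False, p3 = False, p4 = False, p5 = False, p6 = True, p7 = False, p8 = True, p9 = False, p10 = True.
Every clause has at least one true literal under this assignment.
So p1 = F  p2 = F  p3 = F  p4 = F  p5 = F  p6 = T  p7 = F  p8 = T  p9 = F  p10 = T is a satisfying assignment.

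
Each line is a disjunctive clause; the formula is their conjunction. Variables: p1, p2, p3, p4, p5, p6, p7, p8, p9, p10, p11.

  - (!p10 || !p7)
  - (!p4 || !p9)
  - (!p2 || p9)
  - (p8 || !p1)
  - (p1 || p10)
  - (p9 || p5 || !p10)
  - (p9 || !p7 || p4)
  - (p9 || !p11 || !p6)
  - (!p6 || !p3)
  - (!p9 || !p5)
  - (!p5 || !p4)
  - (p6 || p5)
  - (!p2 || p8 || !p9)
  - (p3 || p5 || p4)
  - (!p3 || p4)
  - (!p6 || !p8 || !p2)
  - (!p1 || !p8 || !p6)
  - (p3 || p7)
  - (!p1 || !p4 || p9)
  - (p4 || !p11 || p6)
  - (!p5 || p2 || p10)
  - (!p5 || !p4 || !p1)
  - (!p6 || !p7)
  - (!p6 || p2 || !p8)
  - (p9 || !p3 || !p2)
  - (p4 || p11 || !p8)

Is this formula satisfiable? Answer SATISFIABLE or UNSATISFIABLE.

p4 = True:
  propagation gives p9=False, p2=False, p5=False, p10=False; an empty clause results — contradiction.
p4 = False:
  propagation gives p3=False, p5=True, p9=False, p2=False; an empty clause results — contradiction.
Every branch closes, so no satisfying assignment exists.

UNSATISFIABLE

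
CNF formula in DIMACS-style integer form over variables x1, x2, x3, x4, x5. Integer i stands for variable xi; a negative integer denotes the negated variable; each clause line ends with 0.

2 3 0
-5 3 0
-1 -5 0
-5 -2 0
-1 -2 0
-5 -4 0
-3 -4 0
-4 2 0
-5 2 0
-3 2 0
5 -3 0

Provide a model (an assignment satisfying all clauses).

x1=F, x2=T, x3=F, x4=F, x5=F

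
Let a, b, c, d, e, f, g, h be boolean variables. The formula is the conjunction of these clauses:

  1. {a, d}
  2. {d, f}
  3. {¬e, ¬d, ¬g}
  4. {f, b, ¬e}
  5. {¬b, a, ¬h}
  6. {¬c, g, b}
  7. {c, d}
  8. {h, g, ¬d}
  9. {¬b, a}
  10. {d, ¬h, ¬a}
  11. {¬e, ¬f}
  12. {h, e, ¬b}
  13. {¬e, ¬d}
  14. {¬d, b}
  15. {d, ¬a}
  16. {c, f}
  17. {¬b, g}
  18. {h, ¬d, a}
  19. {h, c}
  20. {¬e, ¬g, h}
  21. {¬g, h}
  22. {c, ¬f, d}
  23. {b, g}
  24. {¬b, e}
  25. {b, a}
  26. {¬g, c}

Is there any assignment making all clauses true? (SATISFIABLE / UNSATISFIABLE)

UNSATISFIABLE

d = True:
  propagation gives e=False, b=True; an empty clause results — contradiction.
d = False:
  propagation gives a=True; an empty clause results — contradiction.
Every branch closes, so no satisfying assignment exists.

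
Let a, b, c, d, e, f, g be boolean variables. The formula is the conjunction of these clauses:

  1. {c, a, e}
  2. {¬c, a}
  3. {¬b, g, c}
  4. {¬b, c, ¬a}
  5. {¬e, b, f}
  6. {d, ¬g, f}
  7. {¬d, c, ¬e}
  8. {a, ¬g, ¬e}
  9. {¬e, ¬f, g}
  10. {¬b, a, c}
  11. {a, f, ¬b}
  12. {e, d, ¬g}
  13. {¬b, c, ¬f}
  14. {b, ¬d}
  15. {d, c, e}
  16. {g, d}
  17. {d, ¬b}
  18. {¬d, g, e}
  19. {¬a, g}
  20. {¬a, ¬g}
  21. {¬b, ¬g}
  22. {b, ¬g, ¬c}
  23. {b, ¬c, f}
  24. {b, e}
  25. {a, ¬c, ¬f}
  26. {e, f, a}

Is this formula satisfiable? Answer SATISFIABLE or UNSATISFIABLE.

b = True:
  propagation gives d=True, g=False, c=True, a=True; an empty clause results — contradiction.
b = False:
  propagation gives d=False, g=True, f=True, e=True; an empty clause results — contradiction.
Every branch closes, so no satisfying assignment exists.

UNSATISFIABLE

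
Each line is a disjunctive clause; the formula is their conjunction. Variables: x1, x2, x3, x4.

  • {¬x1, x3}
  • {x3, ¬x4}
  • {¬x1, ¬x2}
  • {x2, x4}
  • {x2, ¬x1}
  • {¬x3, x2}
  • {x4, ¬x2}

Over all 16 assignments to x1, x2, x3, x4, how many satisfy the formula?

The models are:
  x1=0 x2=1 x3=1 x4=1
That's 1 in total.

1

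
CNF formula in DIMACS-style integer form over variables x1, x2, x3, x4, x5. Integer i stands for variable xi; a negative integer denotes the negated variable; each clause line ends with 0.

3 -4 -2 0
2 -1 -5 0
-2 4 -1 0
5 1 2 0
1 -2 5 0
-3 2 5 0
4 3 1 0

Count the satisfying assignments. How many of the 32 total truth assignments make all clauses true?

Split on x2, then x1.
  x2=T, x1=T: remaining (x3,x4,x5) ∈ {(T,T,F); (T,T,T)} — 2.
  x2=T, x1=F: remaining (x3,x4,x5) ∈ {(T,F,T); (T,T,T)} — 2.
  x2=F, x1=T: remaining (x3,x4,x5) ∈ {(F,F,F); (F,T,F)} — 2.
  x2=F, x1=F: remaining (x3,x4,x5) ∈ {(F,T,T); (T,F,T); (T,T,T)} — 3.
Total: 2 + 2 + 2 + 3 = 9.

9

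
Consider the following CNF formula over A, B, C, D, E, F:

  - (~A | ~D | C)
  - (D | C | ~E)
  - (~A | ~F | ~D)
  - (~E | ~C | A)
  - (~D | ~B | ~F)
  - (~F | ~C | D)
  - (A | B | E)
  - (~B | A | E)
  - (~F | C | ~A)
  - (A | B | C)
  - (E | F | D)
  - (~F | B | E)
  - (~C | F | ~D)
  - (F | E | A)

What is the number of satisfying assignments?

The models are:
  A=0 B=1 C=0 D=1 E=1 F=0
  A=1 B=0 C=1 D=0 E=1 F=0
  A=1 B=1 C=1 D=0 E=1 F=0
That's 3 in total.

3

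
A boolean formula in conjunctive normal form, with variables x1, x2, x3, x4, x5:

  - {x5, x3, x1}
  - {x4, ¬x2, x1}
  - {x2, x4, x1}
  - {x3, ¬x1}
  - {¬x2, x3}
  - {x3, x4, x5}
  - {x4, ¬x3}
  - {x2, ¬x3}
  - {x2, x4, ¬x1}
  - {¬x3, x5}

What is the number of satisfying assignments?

3

Satisfying assignments:
  x1=F x2=F x3=F x4=T x5=T
  x1=F x2=T x3=T x4=T x5=T
  x1=T x2=T x3=T x4=T x5=T
That's 3 in total.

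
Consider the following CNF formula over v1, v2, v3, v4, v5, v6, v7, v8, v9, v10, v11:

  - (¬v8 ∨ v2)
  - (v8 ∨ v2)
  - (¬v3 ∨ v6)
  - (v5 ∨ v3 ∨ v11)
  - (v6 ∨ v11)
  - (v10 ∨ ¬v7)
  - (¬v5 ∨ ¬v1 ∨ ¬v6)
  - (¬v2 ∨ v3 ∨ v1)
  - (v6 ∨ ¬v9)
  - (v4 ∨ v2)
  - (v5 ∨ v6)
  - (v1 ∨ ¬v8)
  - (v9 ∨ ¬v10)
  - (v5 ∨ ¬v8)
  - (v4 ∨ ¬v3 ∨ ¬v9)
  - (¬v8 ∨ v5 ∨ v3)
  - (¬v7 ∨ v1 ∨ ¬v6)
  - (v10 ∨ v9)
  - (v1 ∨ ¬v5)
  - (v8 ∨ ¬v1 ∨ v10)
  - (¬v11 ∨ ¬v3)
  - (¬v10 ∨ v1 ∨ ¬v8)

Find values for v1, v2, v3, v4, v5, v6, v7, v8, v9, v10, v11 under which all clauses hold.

v4 occurs only positively in the remaining clauses — set v4 = True.
Pure literal: v7 appears only negated; assign v7 = False.
Try v1 = False.
  then v8 is forced to False.
  then v2 is forced to True.
  then v3 is forced to True.
  then v6 is forced to True.
  then v5 is forced to False.
  then v11 is forced to False.
For the remaining variables, v9 = True, v10 = True works.

v1 = False, v2 = True, v3 = True, v4 = True, v5 = False, v6 = True, v7 = False, v8 = False, v9 = True, v10 = True, v11 = False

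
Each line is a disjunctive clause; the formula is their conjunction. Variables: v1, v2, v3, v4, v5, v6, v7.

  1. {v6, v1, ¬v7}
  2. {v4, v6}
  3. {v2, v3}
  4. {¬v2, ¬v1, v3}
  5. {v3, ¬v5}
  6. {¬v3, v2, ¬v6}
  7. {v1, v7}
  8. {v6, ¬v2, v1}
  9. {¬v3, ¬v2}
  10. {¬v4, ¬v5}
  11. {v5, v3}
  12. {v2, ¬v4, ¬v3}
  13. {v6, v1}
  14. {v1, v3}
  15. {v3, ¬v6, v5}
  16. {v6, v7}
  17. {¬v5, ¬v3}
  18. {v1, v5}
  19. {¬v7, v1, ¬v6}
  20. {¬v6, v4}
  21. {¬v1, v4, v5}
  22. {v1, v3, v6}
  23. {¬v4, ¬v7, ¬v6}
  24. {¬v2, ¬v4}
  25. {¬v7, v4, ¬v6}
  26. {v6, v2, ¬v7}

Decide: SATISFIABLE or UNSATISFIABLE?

UNSATISFIABLE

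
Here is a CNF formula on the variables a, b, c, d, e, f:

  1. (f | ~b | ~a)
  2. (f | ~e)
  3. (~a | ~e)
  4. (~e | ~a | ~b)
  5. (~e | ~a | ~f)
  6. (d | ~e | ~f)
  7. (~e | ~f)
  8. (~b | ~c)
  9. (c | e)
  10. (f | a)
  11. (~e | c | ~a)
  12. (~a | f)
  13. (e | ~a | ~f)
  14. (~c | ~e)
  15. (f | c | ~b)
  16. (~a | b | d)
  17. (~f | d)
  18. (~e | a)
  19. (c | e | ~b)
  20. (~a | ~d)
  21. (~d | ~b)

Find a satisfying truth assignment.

Set a = False and propagate.
  then f is forced to True.
  then e is forced to False.
  then c is forced to True.
  then b is forced to False.
  then d is forced to True.

a=False, b=False, c=True, d=True, e=False, f=True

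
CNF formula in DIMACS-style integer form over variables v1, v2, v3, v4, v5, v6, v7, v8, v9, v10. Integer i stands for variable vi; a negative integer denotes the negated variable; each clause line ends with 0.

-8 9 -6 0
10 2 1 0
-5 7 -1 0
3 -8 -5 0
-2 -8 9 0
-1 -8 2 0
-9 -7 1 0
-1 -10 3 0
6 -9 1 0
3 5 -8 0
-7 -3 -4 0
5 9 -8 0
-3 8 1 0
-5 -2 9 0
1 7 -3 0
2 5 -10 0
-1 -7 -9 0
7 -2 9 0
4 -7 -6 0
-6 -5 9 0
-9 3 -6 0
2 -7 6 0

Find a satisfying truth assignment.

Try v1 = True.
Set v2 = True and propagate.
For the remaining variables, v3 = True, v4 = True, v5 = False, v6 = False, v7 = False, v8 = True, v9 = True, v10 = True works.

v1=1, v2=1, v3=1, v4=1, v5=0, v6=0, v7=0, v8=1, v9=1, v10=1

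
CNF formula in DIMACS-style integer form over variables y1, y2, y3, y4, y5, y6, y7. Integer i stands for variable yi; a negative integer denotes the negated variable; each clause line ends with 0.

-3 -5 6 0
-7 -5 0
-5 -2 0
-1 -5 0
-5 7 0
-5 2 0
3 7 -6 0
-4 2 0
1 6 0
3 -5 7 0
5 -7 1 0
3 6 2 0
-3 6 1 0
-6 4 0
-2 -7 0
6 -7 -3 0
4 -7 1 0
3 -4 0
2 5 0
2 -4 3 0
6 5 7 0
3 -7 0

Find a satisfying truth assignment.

y1=False, y2=True, y3=True, y4=True, y5=False, y6=True, y7=False

Try y1 = False.
  then y6 is forced to True.
  then y4 is forced to True.
  then y2 is forced to True.
  then y5 is forced to False.
  then y7 is forced to False.
  then y3 is forced to True.
Every clause has at least one true literal under this assignment.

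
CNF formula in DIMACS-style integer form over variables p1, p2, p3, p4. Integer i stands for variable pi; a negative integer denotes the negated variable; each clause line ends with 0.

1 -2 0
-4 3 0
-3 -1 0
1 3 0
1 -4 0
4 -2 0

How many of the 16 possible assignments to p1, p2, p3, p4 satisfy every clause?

2

Satisfying assignments:
  p1=F p2=F p3=T p4=F
  p1=T p2=F p3=F p4=F
Count: 2.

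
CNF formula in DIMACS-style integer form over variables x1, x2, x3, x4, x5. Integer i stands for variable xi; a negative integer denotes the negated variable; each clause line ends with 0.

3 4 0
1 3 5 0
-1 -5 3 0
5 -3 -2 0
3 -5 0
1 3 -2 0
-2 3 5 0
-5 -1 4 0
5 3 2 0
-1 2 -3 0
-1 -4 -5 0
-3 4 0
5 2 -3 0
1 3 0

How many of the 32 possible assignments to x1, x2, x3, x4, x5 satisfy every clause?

Satisfying assignments:
  x1=F x2=F x3=T x4=T x5=T
  x1=F x2=T x3=T x4=T x5=T
That's 2 in total.

2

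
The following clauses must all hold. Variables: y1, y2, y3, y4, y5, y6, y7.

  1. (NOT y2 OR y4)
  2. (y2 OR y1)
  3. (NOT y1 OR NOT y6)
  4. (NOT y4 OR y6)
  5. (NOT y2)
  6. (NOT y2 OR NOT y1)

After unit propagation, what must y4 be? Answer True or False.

(NOT y2) is a unit clause: y2 = False.
In (y1 OR y2), y2 is now false; y1 must hold, so y1 = True.
(NOT y1 OR NOT y6) with y1 = True leaves only NOT y6, so y6 = False.
(NOT y4 OR y6): since y6 = False, the clause reduces to (NOT y4). y4 = False.

False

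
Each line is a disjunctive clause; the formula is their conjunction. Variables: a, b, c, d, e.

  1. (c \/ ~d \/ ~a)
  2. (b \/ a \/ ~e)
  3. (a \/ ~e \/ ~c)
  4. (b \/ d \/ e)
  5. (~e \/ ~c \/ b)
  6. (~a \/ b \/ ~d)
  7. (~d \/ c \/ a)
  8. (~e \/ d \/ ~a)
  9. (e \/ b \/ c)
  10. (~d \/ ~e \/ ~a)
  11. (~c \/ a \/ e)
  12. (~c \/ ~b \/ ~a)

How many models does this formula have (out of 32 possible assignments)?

Satisfying assignments:
  a=F b=T c=F d=F e=F
  a=F b=T c=F d=F e=T
  a=T b=T c=F d=F e=F
Count: 3.

3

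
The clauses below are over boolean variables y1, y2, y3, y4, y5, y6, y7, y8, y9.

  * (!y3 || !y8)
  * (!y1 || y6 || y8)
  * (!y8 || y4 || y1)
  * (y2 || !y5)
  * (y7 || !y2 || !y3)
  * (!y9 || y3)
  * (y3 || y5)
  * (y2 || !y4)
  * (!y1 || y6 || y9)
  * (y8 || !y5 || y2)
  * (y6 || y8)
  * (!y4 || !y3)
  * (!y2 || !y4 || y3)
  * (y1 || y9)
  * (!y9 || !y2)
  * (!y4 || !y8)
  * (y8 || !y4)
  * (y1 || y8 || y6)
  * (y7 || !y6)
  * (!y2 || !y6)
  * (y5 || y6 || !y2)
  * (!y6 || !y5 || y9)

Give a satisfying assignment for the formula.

y1=1, y2=0, y3=1, y4=0, y5=0, y6=1, y7=1, y8=0, y9=0

Check each clause:
  1. (!y8 || !y3) — !y8 is true.
  2. (!y1 || y6 || y8) — y6 is true.
  3. (y1 || y4 || !y8) — !y8 is true.
  4. (y2 || !y5) — !y5 is true.
  5. (!y2 || y7 || !y3) — !y2 is true.
  6. (y3 || !y9) — y3 is true.
  7. (y3 || y5) — y3 is true.
  8. (y2 || !y4) — !y4 is true.
  9. (y6 || !y1 || y9) — y6 is true.
  10. (!y5 || y8 || y2) — !y5 is true.
  11. (y6 || y8) — y6 is true.
  12. (!y4 || !y3) — !y4 is true.
  13. (!y4 || y3 || !y2) — y3 is true.
  14. (y9 || y1) — y1 is true.
  15. (!y9 || !y2) — !y2 is true.
  16. (!y4 || !y8) — !y8 is true.
  17. (y8 || !y4) — !y4 is true.
  18. (y8 || y6 || y1) — y1 is true.
  19. (y7 || !y6) — y7 is true.
  20. (!y6 || !y2) — !y2 is true.
  21. (y5 || y6 || !y2) — !y2 is true.
  22. (!y6 || !y5 || y9) — !y5 is true.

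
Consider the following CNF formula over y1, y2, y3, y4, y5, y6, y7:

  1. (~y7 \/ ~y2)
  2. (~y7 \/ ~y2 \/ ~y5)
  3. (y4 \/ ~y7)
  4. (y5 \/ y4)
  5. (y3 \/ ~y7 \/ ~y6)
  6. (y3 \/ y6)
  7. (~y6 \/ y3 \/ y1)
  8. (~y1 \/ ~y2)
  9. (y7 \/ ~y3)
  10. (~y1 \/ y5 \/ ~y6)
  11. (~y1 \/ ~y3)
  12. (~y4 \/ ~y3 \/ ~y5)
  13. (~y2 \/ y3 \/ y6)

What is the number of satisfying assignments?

Satisfying assignments:
  y1=F y2=F y3=T y4=T y5=F y6=F y7=T
  y1=F y2=F y3=T y4=T y5=F y6=T y7=T
  y1=T y2=F y3=F y4=F y5=T y6=T y7=F
  y1=T y2=F y3=F y4=T y5=T y6=T y7=F
That's 4 in total.

4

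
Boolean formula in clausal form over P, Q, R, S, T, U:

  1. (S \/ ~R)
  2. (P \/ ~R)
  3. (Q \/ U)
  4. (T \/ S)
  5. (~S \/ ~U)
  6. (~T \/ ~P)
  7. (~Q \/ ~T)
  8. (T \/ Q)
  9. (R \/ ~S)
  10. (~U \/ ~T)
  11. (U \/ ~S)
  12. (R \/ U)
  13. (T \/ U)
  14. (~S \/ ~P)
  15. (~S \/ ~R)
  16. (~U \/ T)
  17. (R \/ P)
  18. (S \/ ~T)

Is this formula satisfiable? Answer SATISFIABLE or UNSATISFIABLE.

S = True:
  propagation gives U=False; an empty clause results — contradiction.
S = False:
  propagation gives R=False, T=True; an empty clause results — contradiction.
Every branch closes, so no satisfying assignment exists.

UNSATISFIABLE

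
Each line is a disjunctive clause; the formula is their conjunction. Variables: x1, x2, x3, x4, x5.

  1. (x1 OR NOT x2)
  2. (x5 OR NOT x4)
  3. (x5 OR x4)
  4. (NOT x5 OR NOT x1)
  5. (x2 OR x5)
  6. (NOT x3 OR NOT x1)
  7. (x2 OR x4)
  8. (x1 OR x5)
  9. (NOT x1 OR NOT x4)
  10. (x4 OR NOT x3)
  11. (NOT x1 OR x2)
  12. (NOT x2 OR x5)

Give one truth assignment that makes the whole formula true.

x1 = False, x2 = False, x3 = True, x4 = True, x5 = True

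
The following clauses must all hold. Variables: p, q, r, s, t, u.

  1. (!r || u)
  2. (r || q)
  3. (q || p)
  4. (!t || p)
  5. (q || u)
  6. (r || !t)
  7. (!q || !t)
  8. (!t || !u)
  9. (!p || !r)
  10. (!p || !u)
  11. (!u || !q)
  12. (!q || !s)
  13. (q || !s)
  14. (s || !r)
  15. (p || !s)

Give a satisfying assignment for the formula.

p=False, q=True, r=False, s=False, t=False, u=False

Check each clause:
  1. (!r || u) — !r is true.
  2. (q || r) — q is true.
  3. (p || q) — q is true.
  4. (!t || p) — !t is true.
  5. (u || q) — q is true.
  6. (r || !t) — !t is true.
  7. (!q || !t) — !t is true.
  8. (!u || !t) — !u is true.
  9. (!p || !r) — !r is true.
  10. (!u || !p) — !u is true.
  11. (!q || !u) — !u is true.
  12. (!q || !s) — !s is true.
  13. (!s || q) — q is true.
  14. (s || !r) — !r is true.
  15. (p || !s) — !s is true.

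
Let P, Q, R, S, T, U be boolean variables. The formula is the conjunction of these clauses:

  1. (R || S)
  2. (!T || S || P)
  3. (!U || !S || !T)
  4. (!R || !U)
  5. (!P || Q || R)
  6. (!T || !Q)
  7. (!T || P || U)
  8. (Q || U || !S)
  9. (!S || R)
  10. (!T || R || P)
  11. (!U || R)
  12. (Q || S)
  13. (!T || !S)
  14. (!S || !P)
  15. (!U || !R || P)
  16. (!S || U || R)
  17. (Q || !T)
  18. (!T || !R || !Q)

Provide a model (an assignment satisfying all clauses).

P=F, Q=T, R=T, S=T, T=F, U=F

Check each clause:
  1. (R || S) — R is true.
  2. (!T || S || P) — !T is true.
  3. (!T || !S || !U) — !U is true.
  4. (!R || !U) — !U is true.
  5. (R || Q || !P) — Q is true.
  6. (!Q || !T) — !T is true.
  7. (P || U || !T) — !T is true.
  8. (Q || U || !S) — Q is true.
  9. (!S || R) — R is true.
  10. (R || P || !T) — R is true.
  11. (R || !U) — !U is true.
  12. (S || Q) — Q is true.
  13. (!T || !S) — !T is true.
  14. (!S || !P) — !P is true.
  15. (P || !R || !U) — !U is true.
  16. (!S || U || R) — R is true.
  17. (!T || Q) — Q is true.
  18. (!T || !R || !Q) — !T is true.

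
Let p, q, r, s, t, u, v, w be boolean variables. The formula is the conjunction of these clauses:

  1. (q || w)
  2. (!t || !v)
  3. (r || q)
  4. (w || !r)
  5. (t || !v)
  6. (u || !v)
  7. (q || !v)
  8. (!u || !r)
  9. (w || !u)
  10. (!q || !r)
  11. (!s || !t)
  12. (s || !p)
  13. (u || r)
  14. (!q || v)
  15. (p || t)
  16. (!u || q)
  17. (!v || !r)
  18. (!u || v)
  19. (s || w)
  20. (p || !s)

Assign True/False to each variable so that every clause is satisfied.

Pure literal: w appears only positively; assign w = True.
Branch on p: take p = False.
  then t is forced to True.
  then v is forced to False.
  then s is forced to False.
  then q is forced to False.
  then r is forced to True.
  then u is forced to False.

p=False, q=False, r=True, s=False, t=True, u=False, v=False, w=True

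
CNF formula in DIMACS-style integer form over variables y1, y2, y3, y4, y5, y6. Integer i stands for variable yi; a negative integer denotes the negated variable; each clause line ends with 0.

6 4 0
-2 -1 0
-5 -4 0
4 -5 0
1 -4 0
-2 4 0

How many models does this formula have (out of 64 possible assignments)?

8

Case analysis on y4 and y1:
  y4=1, y1=1: remaining (y2,y3,y5,y6) ∈ {(0,0,0,0); (0,0,0,1); (0,1,0,0); (0,1,0,1)} — 4.
  y4=1, y1=0: a clause becomes empty — 0.
  y4=0, y1=1: remaining (y2,y3,y5,y6) ∈ {(0,0,0,1); (0,1,0,1)} — 2.
  y4=0, y1=0: remaining (y2,y3,y5,y6) ∈ {(0,0,0,1); (0,1,0,1)} — 2.
Total: 4 + 0 + 2 + 2 = 8.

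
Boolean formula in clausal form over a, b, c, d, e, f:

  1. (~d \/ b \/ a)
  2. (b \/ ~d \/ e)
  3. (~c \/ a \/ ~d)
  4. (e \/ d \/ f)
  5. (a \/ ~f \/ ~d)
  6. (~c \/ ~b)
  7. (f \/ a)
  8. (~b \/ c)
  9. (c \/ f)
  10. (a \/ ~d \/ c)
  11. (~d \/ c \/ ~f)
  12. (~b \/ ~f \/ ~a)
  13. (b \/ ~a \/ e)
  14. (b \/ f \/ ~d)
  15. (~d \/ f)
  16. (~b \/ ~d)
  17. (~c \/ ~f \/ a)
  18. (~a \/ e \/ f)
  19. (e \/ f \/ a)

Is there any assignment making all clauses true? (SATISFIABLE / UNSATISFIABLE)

SATISFIABLE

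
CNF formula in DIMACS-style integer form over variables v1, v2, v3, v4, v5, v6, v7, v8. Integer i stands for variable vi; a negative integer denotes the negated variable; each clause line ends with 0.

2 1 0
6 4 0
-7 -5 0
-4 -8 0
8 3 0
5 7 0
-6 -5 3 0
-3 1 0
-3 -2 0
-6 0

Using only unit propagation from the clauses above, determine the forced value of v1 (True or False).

(~v6) stands alone — v6 = False.
From (v6 | v4) and v6 = False: v4 = True.
In (~v8 | ~v4), ~v4 is now false; ~v8 must hold, so v8 = False.
From (v3 | v8) and v8 = False: v3 = True.
(~v3 | v1): since v3 = True, the clause reduces to (v1). v1 = True.

True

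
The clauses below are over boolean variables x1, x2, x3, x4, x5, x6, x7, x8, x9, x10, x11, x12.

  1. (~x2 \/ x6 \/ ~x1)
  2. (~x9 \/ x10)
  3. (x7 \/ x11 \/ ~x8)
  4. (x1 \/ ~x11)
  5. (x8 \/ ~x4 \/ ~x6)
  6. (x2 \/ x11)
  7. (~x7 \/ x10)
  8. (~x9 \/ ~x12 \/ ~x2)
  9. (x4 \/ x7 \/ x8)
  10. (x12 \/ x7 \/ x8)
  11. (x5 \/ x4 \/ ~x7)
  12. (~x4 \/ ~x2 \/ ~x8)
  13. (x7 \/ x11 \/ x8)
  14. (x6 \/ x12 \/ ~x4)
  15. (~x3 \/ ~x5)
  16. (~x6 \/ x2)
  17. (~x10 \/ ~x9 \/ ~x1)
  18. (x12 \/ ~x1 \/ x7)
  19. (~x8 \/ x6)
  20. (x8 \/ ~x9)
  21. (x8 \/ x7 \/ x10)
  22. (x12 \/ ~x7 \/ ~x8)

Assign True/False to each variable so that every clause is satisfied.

x1=T  x2=T  x3=F  x4=F  x5=T  x6=T  x7=T  x8=T  x9=F  x10=T  x11=F  x12=T

Pure literal: x3 appears only negated; assign x3 = False.
Pure literal: x9 appears only negated; assign x9 = False.
Try x1 = True.
The remaining clauses are satisfied by x2 = True, x4 = False, x5 = True, x6 = True, x7 = True, x8 = True, x10 = True, x11 = False, x12 = True.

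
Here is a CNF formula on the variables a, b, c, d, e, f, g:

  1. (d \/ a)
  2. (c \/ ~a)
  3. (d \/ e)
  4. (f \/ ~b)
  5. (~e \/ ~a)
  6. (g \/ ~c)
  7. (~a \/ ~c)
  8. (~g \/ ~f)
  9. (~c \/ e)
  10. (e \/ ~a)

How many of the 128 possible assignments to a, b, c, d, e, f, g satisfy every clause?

Split on a, then c.
  a=T, c=T: a clause becomes empty — 0.
  a=T, c=F: a clause becomes empty — 0.
  a=F, c=T: remaining (b,d,e,f,g) ∈ {(F,T,T,F,T)} — 1.
  a=F, c=F: e free; 4 ways for (b,d,f,g) × 2^1 = 8.
Total: 0 + 0 + 1 + 8 = 9.

9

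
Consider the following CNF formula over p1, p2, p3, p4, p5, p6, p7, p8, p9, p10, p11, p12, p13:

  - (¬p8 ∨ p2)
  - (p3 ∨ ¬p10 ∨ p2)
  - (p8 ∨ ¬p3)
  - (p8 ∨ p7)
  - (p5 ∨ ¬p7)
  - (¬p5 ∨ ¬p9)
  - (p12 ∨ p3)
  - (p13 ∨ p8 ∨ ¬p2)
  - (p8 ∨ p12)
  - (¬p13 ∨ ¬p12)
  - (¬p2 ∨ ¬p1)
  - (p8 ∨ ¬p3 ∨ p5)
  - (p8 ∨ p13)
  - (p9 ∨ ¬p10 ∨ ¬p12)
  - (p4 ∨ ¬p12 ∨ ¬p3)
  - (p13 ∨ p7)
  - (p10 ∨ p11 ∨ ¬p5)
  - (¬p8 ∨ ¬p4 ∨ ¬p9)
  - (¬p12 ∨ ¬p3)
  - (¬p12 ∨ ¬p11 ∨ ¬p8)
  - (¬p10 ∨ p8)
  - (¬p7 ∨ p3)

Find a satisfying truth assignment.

p1 = 0, p2 = 1, p3 = 1, p4 = 0, p5 = 0, p6 = 0, p7 = 0, p8 = 1, p9 = 1, p10 = 1, p11 = 1, p12 = 0, p13 = 1

p1 occurs only negated in the remaining clauses — set p1 = False.
Try p2 = True.
Set p3 = True and propagate.
  then p8 is forced to True.
  then p12 is forced to False.
The remaining clauses are satisfied by p4 = False, p5 = False, p6 = False, p7 = False, p9 = True, p10 = True, p11 = True, p13 = True.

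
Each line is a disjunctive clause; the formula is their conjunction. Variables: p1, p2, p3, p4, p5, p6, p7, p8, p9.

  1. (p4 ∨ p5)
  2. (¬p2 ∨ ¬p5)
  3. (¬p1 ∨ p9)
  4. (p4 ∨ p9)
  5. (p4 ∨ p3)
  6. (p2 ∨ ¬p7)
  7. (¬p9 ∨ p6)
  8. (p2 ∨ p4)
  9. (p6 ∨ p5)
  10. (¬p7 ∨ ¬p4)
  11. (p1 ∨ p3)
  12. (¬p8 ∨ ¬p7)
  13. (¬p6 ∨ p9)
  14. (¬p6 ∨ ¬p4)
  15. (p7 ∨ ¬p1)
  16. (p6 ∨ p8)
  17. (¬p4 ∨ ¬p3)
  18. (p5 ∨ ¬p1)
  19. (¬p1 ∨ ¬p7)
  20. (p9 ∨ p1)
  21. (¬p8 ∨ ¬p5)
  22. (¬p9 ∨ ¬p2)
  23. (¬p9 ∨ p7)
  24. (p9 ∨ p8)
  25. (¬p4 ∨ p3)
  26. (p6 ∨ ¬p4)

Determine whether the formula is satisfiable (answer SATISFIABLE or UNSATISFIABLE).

p4 = True:
  propagation gives p7=False, p6=False; an empty clause results — contradiction.
p4 = False:
  propagation gives p5=True, p2=False; an empty clause results — contradiction.
Every branch closes, so no satisfying assignment exists.

UNSATISFIABLE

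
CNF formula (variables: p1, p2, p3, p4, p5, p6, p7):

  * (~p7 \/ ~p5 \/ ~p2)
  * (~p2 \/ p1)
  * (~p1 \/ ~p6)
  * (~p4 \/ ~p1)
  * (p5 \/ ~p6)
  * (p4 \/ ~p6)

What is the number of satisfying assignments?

34

Split on p1, then p6.
  p1=T, p6=T: a clause becomes empty — 0.
  p1=T, p6=F: p3 free; 7 ways for (p2,p4,p5,p7) × 2^1 = 14.
  p1=F, p6=T: remaining (p2,p3,p4,p5,p7) ∈ {(F,F,T,T,F); (F,F,T,T,T); (F,T,T,T,F); (F,T,T,T,T)} — 4.
  p1=F, p6=F: forces p2=F; p3, p4, p5, p7 free → 2^4 = 16.
Total: 0 + 14 + 4 + 16 = 34.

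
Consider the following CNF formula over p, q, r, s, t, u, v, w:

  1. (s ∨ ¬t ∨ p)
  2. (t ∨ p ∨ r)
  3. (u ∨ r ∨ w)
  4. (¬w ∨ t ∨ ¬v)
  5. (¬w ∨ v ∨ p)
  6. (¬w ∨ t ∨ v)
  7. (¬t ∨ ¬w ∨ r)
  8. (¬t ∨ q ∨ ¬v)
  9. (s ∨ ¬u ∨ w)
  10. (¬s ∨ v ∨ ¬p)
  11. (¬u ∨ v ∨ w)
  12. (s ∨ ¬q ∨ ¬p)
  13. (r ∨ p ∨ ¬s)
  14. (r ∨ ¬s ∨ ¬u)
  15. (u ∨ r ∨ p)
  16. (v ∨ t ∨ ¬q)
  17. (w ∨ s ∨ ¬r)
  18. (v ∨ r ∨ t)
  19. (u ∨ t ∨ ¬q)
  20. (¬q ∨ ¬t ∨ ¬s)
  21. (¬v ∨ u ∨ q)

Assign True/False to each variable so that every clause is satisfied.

p=False  q=False  r=True  s=True  t=True  u=False  v=False  w=False

Set p = False and propagate.
Branch on q: take q = False.
For the remaining variables, r = True, s = True, t = True, u = False, v = False, w = False works.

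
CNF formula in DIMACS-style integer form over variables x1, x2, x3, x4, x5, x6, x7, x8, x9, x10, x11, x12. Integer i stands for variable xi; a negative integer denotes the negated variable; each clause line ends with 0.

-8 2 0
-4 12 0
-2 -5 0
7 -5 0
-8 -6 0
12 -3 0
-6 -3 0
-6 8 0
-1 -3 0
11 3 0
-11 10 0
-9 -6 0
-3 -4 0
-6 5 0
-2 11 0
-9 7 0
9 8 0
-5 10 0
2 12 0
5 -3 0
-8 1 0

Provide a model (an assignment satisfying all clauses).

x1 = T  x2 = T  x3 = F  x4 = F  x5 = F  x6 = F  x7 = T  x8 = T  x9 = T  x10 = T  x11 = T  x12 = F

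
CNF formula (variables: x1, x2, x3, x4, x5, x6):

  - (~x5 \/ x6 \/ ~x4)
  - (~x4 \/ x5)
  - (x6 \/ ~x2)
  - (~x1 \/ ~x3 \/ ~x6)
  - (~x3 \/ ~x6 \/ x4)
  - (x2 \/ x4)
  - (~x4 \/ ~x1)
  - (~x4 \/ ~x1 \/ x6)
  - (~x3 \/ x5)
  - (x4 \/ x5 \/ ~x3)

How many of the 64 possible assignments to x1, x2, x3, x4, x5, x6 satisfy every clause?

8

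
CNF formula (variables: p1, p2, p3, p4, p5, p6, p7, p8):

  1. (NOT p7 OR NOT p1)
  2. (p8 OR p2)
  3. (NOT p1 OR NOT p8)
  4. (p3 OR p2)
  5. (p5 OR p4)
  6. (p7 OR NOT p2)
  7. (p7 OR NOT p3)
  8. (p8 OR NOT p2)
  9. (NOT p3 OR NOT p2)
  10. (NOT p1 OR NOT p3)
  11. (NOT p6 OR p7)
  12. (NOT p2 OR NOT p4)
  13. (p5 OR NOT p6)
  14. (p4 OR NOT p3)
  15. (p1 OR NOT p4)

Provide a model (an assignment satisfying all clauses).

p5 occurs only positively in the remaining clauses — set p5 = True.
p6 occurs only negated in the remaining clauses — set p6 = False.
Branch on p1: take p1 = False.
  then p4 is forced to False.
  then p3 is forced to False.
  then p2 is forced to True.
  then p7 is forced to True.
  then p8 is forced to True.

p1 = False, p2 = True, p3 = False, p4 = False, p5 = True, p6 = False, p7 = True, p8 = True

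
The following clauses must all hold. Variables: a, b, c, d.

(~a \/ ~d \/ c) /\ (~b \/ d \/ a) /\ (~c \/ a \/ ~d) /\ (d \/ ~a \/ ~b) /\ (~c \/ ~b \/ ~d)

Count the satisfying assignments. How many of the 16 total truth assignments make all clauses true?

Satisfying assignments:
  a=0 b=0 c=0 d=0
  a=0 b=0 c=0 d=1
  a=0 b=0 c=1 d=0
  a=0 b=1 c=0 d=1
  a=1 b=0 c=0 d=0
  a=1 b=0 c=1 d=0
  a=1 b=0 c=1 d=1
Count: 7.

7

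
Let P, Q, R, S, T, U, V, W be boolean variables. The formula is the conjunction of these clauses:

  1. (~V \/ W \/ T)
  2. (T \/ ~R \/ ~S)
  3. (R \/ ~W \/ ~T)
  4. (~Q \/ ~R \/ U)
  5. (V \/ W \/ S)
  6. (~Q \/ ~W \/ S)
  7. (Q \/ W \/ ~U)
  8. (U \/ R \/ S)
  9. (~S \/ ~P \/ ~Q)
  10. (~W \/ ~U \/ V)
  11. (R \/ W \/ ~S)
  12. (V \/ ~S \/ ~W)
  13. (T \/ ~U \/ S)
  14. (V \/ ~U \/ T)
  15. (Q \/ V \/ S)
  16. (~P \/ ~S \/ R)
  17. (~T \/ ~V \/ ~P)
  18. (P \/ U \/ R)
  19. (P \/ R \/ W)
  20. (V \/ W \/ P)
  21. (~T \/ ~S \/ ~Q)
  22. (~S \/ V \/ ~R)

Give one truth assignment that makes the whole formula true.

P=F, Q=F, R=F, S=T, T=F, U=T, V=T, W=T

Check each clause:
  1. (T \/ ~V \/ W) — W is true.
  2. (~R \/ T \/ ~S) — ~R is true.
  3. (~T \/ ~W \/ R) — ~T is true.
  4. (U \/ ~Q \/ ~R) — ~R is true.
  5. (V \/ S \/ W) — W is true.
  6. (S \/ ~Q \/ ~W) — S is true.
  7. (~U \/ Q \/ W) — W is true.
  8. (U \/ R \/ S) — S is true.
  9. (~P \/ ~Q \/ ~S) — ~P is true.
  10. (~W \/ V \/ ~U) — V is true.
  11. (R \/ W \/ ~S) — W is true.
  12. (~S \/ V \/ ~W) — V is true.
  13. (T \/ S \/ ~U) — S is true.
  14. (T \/ V \/ ~U) — V is true.
  15. (V \/ S \/ Q) — S is true.
  16. (~P \/ ~S \/ R) — ~P is true.
  17. (~P \/ ~V \/ ~T) — ~T is true.
  18. (U \/ P \/ R) — U is true.
  19. (R \/ P \/ W) — W is true.
  20. (P \/ W \/ V) — W is true.
  21. (~T \/ ~S \/ ~Q) — ~T is true.
  22. (~R \/ ~S \/ V) — ~R is true.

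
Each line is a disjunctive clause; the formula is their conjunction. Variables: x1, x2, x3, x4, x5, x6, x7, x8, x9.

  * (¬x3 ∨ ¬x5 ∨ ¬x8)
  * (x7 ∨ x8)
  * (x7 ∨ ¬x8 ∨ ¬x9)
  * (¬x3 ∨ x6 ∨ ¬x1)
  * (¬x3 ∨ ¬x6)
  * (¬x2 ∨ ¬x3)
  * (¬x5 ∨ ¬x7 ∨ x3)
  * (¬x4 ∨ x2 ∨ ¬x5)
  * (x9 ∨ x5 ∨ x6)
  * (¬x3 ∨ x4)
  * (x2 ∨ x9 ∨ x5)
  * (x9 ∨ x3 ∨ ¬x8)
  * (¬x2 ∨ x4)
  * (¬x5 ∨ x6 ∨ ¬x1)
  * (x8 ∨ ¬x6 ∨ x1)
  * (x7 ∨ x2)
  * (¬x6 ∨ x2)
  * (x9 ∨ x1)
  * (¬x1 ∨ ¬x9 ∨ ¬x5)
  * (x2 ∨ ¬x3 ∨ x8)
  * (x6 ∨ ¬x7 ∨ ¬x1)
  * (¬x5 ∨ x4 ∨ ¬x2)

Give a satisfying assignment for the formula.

x1=1  x2=1  x3=0  x4=1  x5=0  x6=1  x7=1  x8=0  x9=1

Check each clause:
  1. (¬x5 ∨ ¬x8 ∨ ¬x3) — ¬x8 is true.
  2. (x7 ∨ x8) — x7 is true.
  3. (¬x8 ∨ x7 ∨ ¬x9) — ¬x8 is true.
  4. (x6 ∨ ¬x1 ∨ ¬x3) — ¬x3 is true.
  5. (¬x3 ∨ ¬x6) — ¬x3 is true.
  6. (¬x3 ∨ ¬x2) — ¬x3 is true.
  7. (¬x7 ∨ ¬x5 ∨ x3) — ¬x5 is true.
  8. (x2 ∨ ¬x5 ∨ ¬x4) — x2 is true.
  9. (x9 ∨ x6 ∨ x5) — x9 is true.
  10. (¬x3 ∨ x4) — x4 is true.
  11. (x9 ∨ x2 ∨ x5) — x9 is true.
  12. (x9 ∨ x3 ∨ ¬x8) — ¬x8 is true.
  13. (¬x2 ∨ x4) — x4 is true.
  14. (x6 ∨ ¬x5 ∨ ¬x1) — ¬x5 is true.
  15. (x8 ∨ ¬x6 ∨ x1) — x1 is true.
  16. (x2 ∨ x7) — x2 is true.
  17. (¬x6 ∨ x2) — x2 is true.
  18. (x1 ∨ x9) — x1 is true.
  19. (¬x5 ∨ ¬x9 ∨ ¬x1) — ¬x5 is true.
  20. (x8 ∨ ¬x3 ∨ x2) — x2 is true.
  21. (¬x1 ∨ ¬x7 ∨ x6) — x6 is true.
  22. (¬x5 ∨ ¬x2 ∨ x4) — ¬x5 is true.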